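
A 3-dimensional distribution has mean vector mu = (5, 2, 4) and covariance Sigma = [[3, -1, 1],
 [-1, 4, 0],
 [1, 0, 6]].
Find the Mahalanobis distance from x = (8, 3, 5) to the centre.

Step 1 — centre the observation: (x - mu) = (3, 1, 1).

Step 2 — invert Sigma (cofactor / det for 3×3, or solve directly):
  Sigma^{-1} = [[0.3871, 0.0968, -0.0645],
 [0.0968, 0.2742, -0.0161],
 [-0.0645, -0.0161, 0.1774]].

Step 3 — form the quadratic (x - mu)^T · Sigma^{-1} · (x - mu):
  Sigma^{-1} · (x - mu) = (1.1935, 0.5484, -0.0323).
  (x - mu)^T · [Sigma^{-1} · (x - mu)] = (3)·(1.1935) + (1)·(0.5484) + (1)·(-0.0323) = 4.0968.

Step 4 — take square root: d = √(4.0968) ≈ 2.024.

d(x, mu) = √(4.0968) ≈ 2.024


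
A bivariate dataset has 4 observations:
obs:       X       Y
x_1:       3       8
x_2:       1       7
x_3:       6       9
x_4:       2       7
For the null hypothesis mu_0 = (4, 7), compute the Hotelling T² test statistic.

Step 1 — sample mean vector:
  mean(X) = (3 + 1 + 6 + 2) / 4 = 12/4 = 3
  mean(Y) = (8 + 7 + 9 + 7) / 4 = 31/4 = 7.75
  x̄ = (3, 7.75),  deviation x̄ - mu_0 = (3, 7.75) - (4, 7) = (-1, 0.75).

Step 2 — sample covariance matrix, S[i,j] = (1/(n-1)) · Σ_k (x_{k,i} - mean_i) · (x_{k,j} - mean_j), divisor n-1 = 3:
  S[X,X] = ((0)·(0) + (-2)·(-2) + (3)·(3) + (-1)·(-1)) / 3 = 14/3 = 4.6667
  S[X,Y] = ((0)·(0.25) + (-2)·(-0.75) + (3)·(1.25) + (-1)·(-0.75)) / 3 = 6/3 = 2
  S[Y,Y] = ((0.25)·(0.25) + (-0.75)·(-0.75) + (1.25)·(1.25) + (-0.75)·(-0.75)) / 3 = 2.75/3 = 0.9167
  S = [[4.6667, 2],
 [2, 0.9167]].

Step 3 — invert S. det(S) = 4.6667·0.9167 - (2)² = 0.2778.
  S^{-1} = (1/det) · [[d, -b], [-b, a]] = [[3.3, -7.2],
 [-7.2, 16.8]].

Step 4 — quadratic form (x̄ - mu_0)^T · S^{-1} · (x̄ - mu_0):
  S^{-1} · (x̄ - mu_0) = (-8.7, 19.8),
  (x̄ - mu_0)^T · [...] = (-1)·(-8.7) + (0.75)·(19.8) = 23.55.

Step 5 — scale by n: T² = 4 · 23.55 = 94.2.

T² ≈ 94.2


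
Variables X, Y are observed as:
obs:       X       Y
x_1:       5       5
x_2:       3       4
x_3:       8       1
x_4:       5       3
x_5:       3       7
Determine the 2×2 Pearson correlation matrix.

Step 1 — column means:
  mean(X) = (5 + 3 + 8 + 5 + 3) / 5 = 24/5 = 4.8
  mean(Y) = (5 + 4 + 1 + 3 + 7) / 5 = 20/5 = 4

Step 2 — sample variances and covariances s[i,j] = (1/(n-1)) · Σ_k (x_{k,i} - mean_i) · (x_{k,j} - mean_j), with n-1 = 4:
  s[X,X] = ((0.2)·(0.2) + (-1.8)·(-1.8) + (3.2)·(3.2) + (0.2)·(0.2) + (-1.8)·(-1.8)) / 4 = 16.8/4 = 4.2
  s[X,Y] = ((0.2)·(1) + (-1.8)·(0) + (3.2)·(-3) + (0.2)·(-1) + (-1.8)·(3)) / 4 = -15/4 = -3.75
  s[Y,Y] = ((1)·(1) + (0)·(0) + (-3)·(-3) + (-1)·(-1) + (3)·(3)) / 4 = 20/4 = 5
  Sample standard deviations s_i = √(s[i,i]):
  s(X) = √(4.2) = 2.0494
  s(Y) = √(5) = 2.2361

Step 3 — r_{ij} = s_{ij} / (s_i · s_j):
  r[X,X] = 1 (diagonal).
  r[X,Y] = -3.75 / (2.0494 · 2.2361) = -3.75 / 4.5826 = -0.8183
  r[Y,Y] = 1 (diagonal).

R is symmetric with unit diagonal. Assembling:

R = [[1, -0.8183],
 [-0.8183, 1]]


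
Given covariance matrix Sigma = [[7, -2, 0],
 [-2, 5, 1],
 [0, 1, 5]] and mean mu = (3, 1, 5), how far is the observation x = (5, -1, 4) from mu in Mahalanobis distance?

Step 1 — centre the observation: (x - mu) = (2, -2, -1).

Step 2 — invert Sigma (cofactor / det for 3×3, or solve directly):
  Sigma^{-1} = [[0.1622, 0.0676, -0.0135],
 [0.0676, 0.2365, -0.0473],
 [-0.0135, -0.0473, 0.2095]].

Step 3 — form the quadratic (x - mu)^T · Sigma^{-1} · (x - mu):
  Sigma^{-1} · (x - mu) = (0.2027, -0.2905, -0.1419).
  (x - mu)^T · [Sigma^{-1} · (x - mu)] = (2)·(0.2027) + (-2)·(-0.2905) + (-1)·(-0.1419) = 1.1284.

Step 4 — take square root: d = √(1.1284) ≈ 1.0623.

d(x, mu) = √(1.1284) ≈ 1.0623


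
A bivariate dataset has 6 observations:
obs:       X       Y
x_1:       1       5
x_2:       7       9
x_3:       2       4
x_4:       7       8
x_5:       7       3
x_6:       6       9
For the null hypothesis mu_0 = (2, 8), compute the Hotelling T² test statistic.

Step 1 — sample mean vector:
  mean(X) = (1 + 7 + 2 + 7 + 7 + 6) / 6 = 30/6 = 5
  mean(Y) = (5 + 9 + 4 + 8 + 3 + 9) / 6 = 38/6 = 6.3333
  x̄ = (5, 6.3333),  deviation x̄ - mu_0 = (5, 6.3333) - (2, 8) = (3, -1.6667).

Step 2 — sample covariance matrix, S[i,j] = (1/(n-1)) · Σ_k (x_{k,i} - mean_i) · (x_{k,j} - mean_j), divisor n-1 = 5:
  S[X,X] = ((-4)·(-4) + (2)·(2) + (-3)·(-3) + (2)·(2) + (2)·(2) + (1)·(1)) / 5 = 38/5 = 7.6
  S[X,Y] = ((-4)·(-1.3333) + (2)·(2.6667) + (-3)·(-2.3333) + (2)·(1.6667) + (2)·(-3.3333) + (1)·(2.6667)) / 5 = 17/5 = 3.4
  S[Y,Y] = ((-1.3333)·(-1.3333) + (2.6667)·(2.6667) + (-2.3333)·(-2.3333) + (1.6667)·(1.6667) + (-3.3333)·(-3.3333) + (2.6667)·(2.6667)) / 5 = 35.3333/5 = 7.0667
  S = [[7.6, 3.4],
 [3.4, 7.0667]].

Step 3 — invert S. det(S) = 7.6·7.0667 - (3.4)² = 42.1467.
  S^{-1} = (1/det) · [[d, -b], [-b, a]] = [[0.1677, -0.0807],
 [-0.0807, 0.1803]].

Step 4 — quadratic form (x̄ - mu_0)^T · S^{-1} · (x̄ - mu_0):
  S^{-1} · (x̄ - mu_0) = (0.6375, -0.5425),
  (x̄ - mu_0)^T · [...] = (3)·(0.6375) + (-1.6667)·(-0.5425) = 2.8166.

Step 5 — scale by n: T² = 6 · 2.8166 = 16.8997.

T² ≈ 16.8997


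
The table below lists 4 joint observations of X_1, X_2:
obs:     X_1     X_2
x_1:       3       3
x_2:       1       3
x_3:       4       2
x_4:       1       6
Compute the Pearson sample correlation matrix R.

Step 1 — column means:
  mean(X_1) = (3 + 1 + 4 + 1) / 4 = 9/4 = 2.25
  mean(X_2) = (3 + 3 + 2 + 6) / 4 = 14/4 = 3.5

Step 2 — sample variances and covariances s[i,j] = (1/(n-1)) · Σ_k (x_{k,i} - mean_i) · (x_{k,j} - mean_j), with n-1 = 3:
  s[X_1,X_1] = ((0.75)·(0.75) + (-1.25)·(-1.25) + (1.75)·(1.75) + (-1.25)·(-1.25)) / 3 = 6.75/3 = 2.25
  s[X_1,X_2] = ((0.75)·(-0.5) + (-1.25)·(-0.5) + (1.75)·(-1.5) + (-1.25)·(2.5)) / 3 = -5.5/3 = -1.8333
  s[X_2,X_2] = ((-0.5)·(-0.5) + (-0.5)·(-0.5) + (-1.5)·(-1.5) + (2.5)·(2.5)) / 3 = 9/3 = 3
  Sample standard deviations s_i = √(s[i,i]):
  s(X_1) = √(2.25) = 1.5
  s(X_2) = √(3) = 1.7321

Step 3 — r_{ij} = s_{ij} / (s_i · s_j):
  r[X_1,X_1] = 1 (diagonal).
  r[X_1,X_2] = -1.8333 / (1.5 · 1.7321) = -1.8333 / 2.5981 = -0.7057
  r[X_2,X_2] = 1 (diagonal).

R is symmetric with unit diagonal. Assembling:

R = [[1, -0.7057],
 [-0.7057, 1]]


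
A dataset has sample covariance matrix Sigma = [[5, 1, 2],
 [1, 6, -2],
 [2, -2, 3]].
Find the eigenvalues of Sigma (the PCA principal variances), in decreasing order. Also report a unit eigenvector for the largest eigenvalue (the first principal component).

Step 1 — characteristic polynomial p(λ) = det(λI - Sigma) = λ³ - tr·λ² + c_1·λ - det, where tr = trace, c_1 = sum of the principal 2×2 minors, det = det(Sigma):
  tr = 5 + 6 + 3 = 14,
  c_1 = (5·6 - (1)²) + (5·3 - (2)²) + (6·3 - (-2)²) = 29 + 11 + 14 = 54,
  det = 5·(6·3 - (-2)²) - (1)·((1)·3 - (-2)·(2)) + (2)·((1)·(-2) - 6·(2)) = 5·(14) - (1)·(7) + (2)·(-14) = 35.
  So p(λ) = λ³ - 14λ² + 54λ - 35.
Step 2 — look for an integer root (rational root theorem: any rational root is an integer divisor of 35). Testing λ = 7:
  p(7) = 343 - 686 + 378 - 35 = 0  ✓
  Dividing out (λ - 7): p(λ) = (λ - 7)(λ² - 7λ + 5).
Step 3 — remaining eigenvalues from the quadratic λ² - 7λ + 5 = 0:
  Δ = 7² - 4·5 = 49 - 20 = 29,  λ = (7 ± √29)/2 = (7 ± 5.3852)/2 ≈ 6.1926 or 0.8074.
  Sorted: λ_1 = 7,  λ_2 = 6.1926,  λ_3 = 0.8074  (check: sum = 14 = tr ✓).

Step 4 — unit eigenvector for λ_1 = 7: v spans the null space of (Sigma - λ_1 I), whose rows are
  r_1 = (-2, 1, 2),  r_2 = (1, -1, -2),  r_3 = (2, -2, -4).
  v is orthogonal to every row, so take v ∝ r_1 × r_2 = ((1)·(-2) - (2)·(-1), (2)·(1) - (-2)·(-2), (-2)·(-1) - (1)·(1)) = (0, -2, 1).
  Rescale (multiply by -1 so the first nonzero entry is positive): u = (0, 2, -1).
  ||u|| = √((0)² + (2)² + (-1)²) = √(5) ≈ 2.2361,  v_1 = u/||u|| ≈ (0, 0.8944, -0.4472) (||v_1|| = 1).

λ_1 = 7,  λ_2 = 6.1926,  λ_3 = 0.8074;  v_1 ≈ (0, 0.8944, -0.4472)


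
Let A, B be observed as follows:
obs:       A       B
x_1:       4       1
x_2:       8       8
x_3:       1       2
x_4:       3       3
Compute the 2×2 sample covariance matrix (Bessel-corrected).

Step 1 — column means:
  mean(A) = (4 + 8 + 1 + 3) / 4 = 16/4 = 4
  mean(B) = (1 + 8 + 2 + 3) / 4 = 14/4 = 3.5

Step 2 — sample covariance S[i,j] = (1/(n-1)) · Σ_k (x_{k,i} - mean_i) · (x_{k,j} - mean_j), with n-1 = 3.
  S[A,A] = ((0)·(0) + (4)·(4) + (-3)·(-3) + (-1)·(-1)) / 3 = 26/3 = 8.6667
  S[A,B] = ((0)·(-2.5) + (4)·(4.5) + (-3)·(-1.5) + (-1)·(-0.5)) / 3 = 23/3 = 7.6667
  S[B,B] = ((-2.5)·(-2.5) + (4.5)·(4.5) + (-1.5)·(-1.5) + (-0.5)·(-0.5)) / 3 = 29/3 = 9.6667

S is symmetric (S[j,i] = S[i,j]). Assembling:

S = [[8.6667, 7.6667],
 [7.6667, 9.6667]]


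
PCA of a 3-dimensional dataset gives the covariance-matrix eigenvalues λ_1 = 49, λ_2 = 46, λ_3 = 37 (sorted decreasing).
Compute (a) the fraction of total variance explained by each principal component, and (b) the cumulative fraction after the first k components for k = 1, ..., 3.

Step 1 — total variance = trace(Sigma) = Σ λ_i = 49 + 46 + 37 = 132.

Step 2 — fraction explained by component i = λ_i / Σ λ:
  PC1: 49/132 = 0.3712
  PC2: 46/132 = 0.3485
  PC3: 37/132 = 0.2803

Step 3 — cumulative fraction after k components = (λ_1 + ... + λ_k) / Σ λ:
  k = 1: 49/132 = 0.3712
  k = 2: (49 + 46)/132 = 95/132 = 0.7197
  k = 3: (49 + 46 + 37)/132 = 132/132 = 1

Summary (fraction, with percent):

explained: PC1 0.3712 (37.12%), PC2 0.3485 (34.85%), PC3 0.2803 (28.03%);  cumulative: 0.3712, 0.7197, 1


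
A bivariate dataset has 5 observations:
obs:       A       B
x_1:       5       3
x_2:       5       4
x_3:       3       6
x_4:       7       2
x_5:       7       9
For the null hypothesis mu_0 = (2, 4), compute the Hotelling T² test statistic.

Step 1 — sample mean vector:
  mean(A) = (5 + 5 + 3 + 7 + 7) / 5 = 27/5 = 5.4
  mean(B) = (3 + 4 + 6 + 2 + 9) / 5 = 24/5 = 4.8
  x̄ = (5.4, 4.8),  deviation x̄ - mu_0 = (5.4, 4.8) - (2, 4) = (3.4, 0.8).

Step 2 — sample covariance matrix, S[i,j] = (1/(n-1)) · Σ_k (x_{k,i} - mean_i) · (x_{k,j} - mean_j), divisor n-1 = 4:
  S[A,A] = ((-0.4)·(-0.4) + (-0.4)·(-0.4) + (-2.4)·(-2.4) + (1.6)·(1.6) + (1.6)·(1.6)) / 4 = 11.2/4 = 2.8
  S[A,B] = ((-0.4)·(-1.8) + (-0.4)·(-0.8) + (-2.4)·(1.2) + (1.6)·(-2.8) + (1.6)·(4.2)) / 4 = 0.4/4 = 0.1
  S[B,B] = ((-1.8)·(-1.8) + (-0.8)·(-0.8) + (1.2)·(1.2) + (-2.8)·(-2.8) + (4.2)·(4.2)) / 4 = 30.8/4 = 7.7
  S = [[2.8, 0.1],
 [0.1, 7.7]].

Step 3 — invert S. det(S) = 2.8·7.7 - (0.1)² = 21.55.
  S^{-1} = (1/det) · [[d, -b], [-b, a]] = [[0.3573, -0.0046],
 [-0.0046, 0.1299]].

Step 4 — quadratic form (x̄ - mu_0)^T · S^{-1} · (x̄ - mu_0):
  S^{-1} · (x̄ - mu_0) = (1.2111, 0.0882),
  (x̄ - mu_0)^T · [...] = (3.4)·(1.2111) + (0.8)·(0.0882) = 4.1884.

Step 5 — scale by n: T² = 5 · 4.1884 = 20.942.

T² ≈ 20.942


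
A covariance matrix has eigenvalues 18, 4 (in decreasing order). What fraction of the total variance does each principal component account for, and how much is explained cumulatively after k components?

Step 1 — total variance = trace(Sigma) = Σ λ_i = 18 + 4 = 22.

Step 2 — fraction explained by component i = λ_i / Σ λ:
  PC1: 18/22 = 0.8182
  PC2: 4/22 = 0.1818

Step 3 — cumulative fraction after k components = (λ_1 + ... + λ_k) / Σ λ:
  k = 1: 18/22 = 0.8182
  k = 2: (18 + 4)/22 = 22/22 = 1

Summary (fraction, with percent):

explained: PC1 0.8182 (81.82%), PC2 0.1818 (18.18%);  cumulative: 0.8182, 1


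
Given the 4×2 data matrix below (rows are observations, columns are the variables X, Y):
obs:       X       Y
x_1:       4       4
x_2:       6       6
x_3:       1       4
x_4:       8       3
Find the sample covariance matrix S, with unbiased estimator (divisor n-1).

Step 1 — column means:
  mean(X) = (4 + 6 + 1 + 8) / 4 = 19/4 = 4.75
  mean(Y) = (4 + 6 + 4 + 3) / 4 = 17/4 = 4.25

Step 2 — sample covariance S[i,j] = (1/(n-1)) · Σ_k (x_{k,i} - mean_i) · (x_{k,j} - mean_j), with n-1 = 3.
  S[X,X] = ((-0.75)·(-0.75) + (1.25)·(1.25) + (-3.75)·(-3.75) + (3.25)·(3.25)) / 3 = 26.75/3 = 8.9167
  S[X,Y] = ((-0.75)·(-0.25) + (1.25)·(1.75) + (-3.75)·(-0.25) + (3.25)·(-1.25)) / 3 = -0.75/3 = -0.25
  S[Y,Y] = ((-0.25)·(-0.25) + (1.75)·(1.75) + (-0.25)·(-0.25) + (-1.25)·(-1.25)) / 3 = 4.75/3 = 1.5833

S is symmetric (S[j,i] = S[i,j]). Assembling:

S = [[8.9167, -0.25],
 [-0.25, 1.5833]]


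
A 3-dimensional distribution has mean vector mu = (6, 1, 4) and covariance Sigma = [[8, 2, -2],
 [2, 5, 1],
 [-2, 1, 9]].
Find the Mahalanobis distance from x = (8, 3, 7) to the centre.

Step 1 — centre the observation: (x - mu) = (2, 2, 3).

Step 2 — invert Sigma (cofactor / det for 3×3, or solve directly):
  Sigma^{-1} = [[0.1528, -0.0694, 0.0417],
 [-0.0694, 0.2361, -0.0417],
 [0.0417, -0.0417, 0.125]].

Step 3 — form the quadratic (x - mu)^T · Sigma^{-1} · (x - mu):
  Sigma^{-1} · (x - mu) = (0.2917, 0.2083, 0.375).
  (x - mu)^T · [Sigma^{-1} · (x - mu)] = (2)·(0.2917) + (2)·(0.2083) + (3)·(0.375) = 2.125.

Step 4 — take square root: d = √(2.125) ≈ 1.4577.

d(x, mu) = √(2.125) ≈ 1.4577


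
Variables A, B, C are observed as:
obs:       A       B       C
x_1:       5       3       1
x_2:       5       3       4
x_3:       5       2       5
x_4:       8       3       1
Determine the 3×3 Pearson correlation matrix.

Step 1 — column means:
  mean(A) = (5 + 5 + 5 + 8) / 4 = 23/4 = 5.75
  mean(B) = (3 + 3 + 2 + 3) / 4 = 11/4 = 2.75
  mean(C) = (1 + 4 + 5 + 1) / 4 = 11/4 = 2.75

Step 2 — sample variances and covariances s[i,j] = (1/(n-1)) · Σ_k (x_{k,i} - mean_i) · (x_{k,j} - mean_j), with n-1 = 3:
  s[A,A] = ((-0.75)·(-0.75) + (-0.75)·(-0.75) + (-0.75)·(-0.75) + (2.25)·(2.25)) / 3 = 6.75/3 = 2.25
  s[A,B] = ((-0.75)·(0.25) + (-0.75)·(0.25) + (-0.75)·(-0.75) + (2.25)·(0.25)) / 3 = 0.75/3 = 0.25
  s[A,C] = ((-0.75)·(-1.75) + (-0.75)·(1.25) + (-0.75)·(2.25) + (2.25)·(-1.75)) / 3 = -5.25/3 = -1.75
  s[B,B] = ((0.25)·(0.25) + (0.25)·(0.25) + (-0.75)·(-0.75) + (0.25)·(0.25)) / 3 = 0.75/3 = 0.25
  s[B,C] = ((0.25)·(-1.75) + (0.25)·(1.25) + (-0.75)·(2.25) + (0.25)·(-1.75)) / 3 = -2.25/3 = -0.75
  s[C,C] = ((-1.75)·(-1.75) + (1.25)·(1.25) + (2.25)·(2.25) + (-1.75)·(-1.75)) / 3 = 12.75/3 = 4.25
  Sample standard deviations s_i = √(s[i,i]):
  s(A) = √(2.25) = 1.5
  s(B) = √(0.25) = 0.5
  s(C) = √(4.25) = 2.0616

Step 3 — r_{ij} = s_{ij} / (s_i · s_j):
  r[A,A] = 1 (diagonal).
  r[A,B] = 0.25 / (1.5 · 0.5) = 0.25 / 0.75 = 0.3333
  r[A,C] = -1.75 / (1.5 · 2.0616) = -1.75 / 3.0923 = -0.5659
  r[B,B] = 1 (diagonal).
  r[B,C] = -0.75 / (0.5 · 2.0616) = -0.75 / 1.0308 = -0.7276
  r[C,C] = 1 (diagonal).

R is symmetric with unit diagonal. Assembling:

R = [[1, 0.3333, -0.5659],
 [0.3333, 1, -0.7276],
 [-0.5659, -0.7276, 1]]


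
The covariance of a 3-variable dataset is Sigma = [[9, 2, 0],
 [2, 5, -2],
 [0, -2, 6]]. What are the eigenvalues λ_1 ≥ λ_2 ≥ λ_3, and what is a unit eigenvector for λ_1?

Step 1 — characteristic polynomial p(λ) = det(λI - Sigma) = λ³ - tr·λ² + c_1·λ - det, where tr = trace, c_1 = sum of the principal 2×2 minors, det = det(Sigma):
  tr = 9 + 5 + 6 = 20,
  c_1 = (9·5 - (2)²) + (9·6 - (0)²) + (5·6 - (-2)²) = 41 + 54 + 26 = 121,
  det = 9·(5·6 - (-2)²) - (2)·((2)·6 - (-2)·(0)) + (0)·((2)·(-2) - 5·(0)) = 9·(26) - (2)·(12) + (0)·(-4) = 210.
  So p(λ) = λ³ - 20λ² + 121λ - 210.
Step 2 — look for an integer root (rational root theorem: any rational root is an integer divisor of 210). Testing λ = 3:
  p(3) = 27 - 180 + 363 - 210 = 0  ✓
  Dividing out (λ - 3): p(λ) = (λ - 3)(λ² - 17λ + 70).
Step 3 — remaining eigenvalues from the quadratic λ² - 17λ + 70 = 0:
  Δ = 17² - 4·70 = 289 - 280 = 9,  λ = (17 ± √9)/2 = (17 ± 3)/2 = 10 or 7.
  Sorted: λ_1 = 10,  λ_2 = 7,  λ_3 = 3  (check: sum = 20 = tr ✓).

Step 4 — unit eigenvector for λ_1 = 10: v spans the null space of (Sigma - λ_1 I), whose rows are
  r_1 = (-1, 2, 0),  r_2 = (2, -5, -2),  r_3 = (0, -2, -4).
  v is orthogonal to every row, so take v ∝ r_1 × r_2 = ((2)·(-2) - (0)·(-5), (0)·(2) - (-1)·(-2), (-1)·(-5) - (2)·(2)) = (-4, -2, 1).
  Rescale (multiply by -1 so the first nonzero entry is positive): u = (4, 2, -1).
  ||u|| = √((4)² + (2)² + (-1)²) = √(21) ≈ 4.5826,  v_1 = u/||u|| ≈ (0.8729, 0.4364, -0.2182) (||v_1|| = 1).

λ_1 = 10,  λ_2 = 7,  λ_3 = 3;  v_1 ≈ (0.8729, 0.4364, -0.2182)


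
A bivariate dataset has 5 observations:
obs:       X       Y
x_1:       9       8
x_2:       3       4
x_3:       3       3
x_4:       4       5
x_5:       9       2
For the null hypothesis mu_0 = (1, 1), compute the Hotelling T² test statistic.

Step 1 — sample mean vector:
  mean(X) = (9 + 3 + 3 + 4 + 9) / 5 = 28/5 = 5.6
  mean(Y) = (8 + 4 + 3 + 5 + 2) / 5 = 22/5 = 4.4
  x̄ = (5.6, 4.4),  deviation x̄ - mu_0 = (5.6, 4.4) - (1, 1) = (4.6, 3.4).

Step 2 — sample covariance matrix, S[i,j] = (1/(n-1)) · Σ_k (x_{k,i} - mean_i) · (x_{k,j} - mean_j), divisor n-1 = 4:
  S[X,X] = ((3.4)·(3.4) + (-2.6)·(-2.6) + (-2.6)·(-2.6) + (-1.6)·(-1.6) + (3.4)·(3.4)) / 4 = 39.2/4 = 9.8
  S[X,Y] = ((3.4)·(3.6) + (-2.6)·(-0.4) + (-2.6)·(-1.4) + (-1.6)·(0.6) + (3.4)·(-2.4)) / 4 = 7.8/4 = 1.95
  S[Y,Y] = ((3.6)·(3.6) + (-0.4)·(-0.4) + (-1.4)·(-1.4) + (0.6)·(0.6) + (-2.4)·(-2.4)) / 4 = 21.2/4 = 5.3
  S = [[9.8, 1.95],
 [1.95, 5.3]].

Step 3 — invert S. det(S) = 9.8·5.3 - (1.95)² = 48.1375.
  S^{-1} = (1/det) · [[d, -b], [-b, a]] = [[0.1101, -0.0405],
 [-0.0405, 0.2036]].

Step 4 — quadratic form (x̄ - mu_0)^T · S^{-1} · (x̄ - mu_0):
  S^{-1} · (x̄ - mu_0) = (0.3687, 0.5058),
  (x̄ - mu_0)^T · [...] = (4.6)·(0.3687) + (3.4)·(0.5058) = 3.416.

Step 5 — scale by n: T² = 5 · 3.416 = 17.0802.

T² ≈ 17.0802


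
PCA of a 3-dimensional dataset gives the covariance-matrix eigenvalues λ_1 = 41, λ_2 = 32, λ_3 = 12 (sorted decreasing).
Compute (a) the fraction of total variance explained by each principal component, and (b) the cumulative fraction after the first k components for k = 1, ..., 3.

Step 1 — total variance = trace(Sigma) = Σ λ_i = 41 + 32 + 12 = 85.

Step 2 — fraction explained by component i = λ_i / Σ λ:
  PC1: 41/85 = 0.4824
  PC2: 32/85 = 0.3765
  PC3: 12/85 = 0.1412

Step 3 — cumulative fraction after k components = (λ_1 + ... + λ_k) / Σ λ:
  k = 1: 41/85 = 0.4824
  k = 2: (41 + 32)/85 = 73/85 = 0.8588
  k = 3: (41 + 32 + 12)/85 = 85/85 = 1

Summary (fraction, with percent):

explained: PC1 0.4824 (48.24%), PC2 0.3765 (37.65%), PC3 0.1412 (14.12%);  cumulative: 0.4824, 0.8588, 1


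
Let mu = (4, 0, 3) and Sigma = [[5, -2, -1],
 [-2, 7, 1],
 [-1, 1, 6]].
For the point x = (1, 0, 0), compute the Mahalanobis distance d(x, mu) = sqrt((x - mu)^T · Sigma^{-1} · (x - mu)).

Step 1 — centre the observation: (x - mu) = (-3, 0, -3).

Step 2 — invert Sigma (cofactor / det for 3×3, or solve directly):
  Sigma^{-1} = [[0.2303, 0.0618, 0.0281],
 [0.0618, 0.1629, -0.0169],
 [0.0281, -0.0169, 0.1742]].

Step 3 — form the quadratic (x - mu)^T · Sigma^{-1} · (x - mu):
  Sigma^{-1} · (x - mu) = (-0.7753, -0.1348, -0.6067).
  (x - mu)^T · [Sigma^{-1} · (x - mu)] = (-3)·(-0.7753) + (0)·(-0.1348) + (-3)·(-0.6067) = 4.1461.

Step 4 — take square root: d = √(4.1461) ≈ 2.0362.

d(x, mu) = √(4.1461) ≈ 2.0362


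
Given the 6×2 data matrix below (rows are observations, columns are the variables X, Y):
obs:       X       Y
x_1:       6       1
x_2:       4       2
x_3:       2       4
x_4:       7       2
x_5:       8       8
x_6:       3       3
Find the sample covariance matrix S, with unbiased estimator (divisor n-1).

Step 1 — column means:
  mean(X) = (6 + 4 + 2 + 7 + 8 + 3) / 6 = 30/6 = 5
  mean(Y) = (1 + 2 + 4 + 2 + 8 + 3) / 6 = 20/6 = 3.3333

Step 2 — sample covariance S[i,j] = (1/(n-1)) · Σ_k (x_{k,i} - mean_i) · (x_{k,j} - mean_j), with n-1 = 5.
  S[X,X] = ((1)·(1) + (-1)·(-1) + (-3)·(-3) + (2)·(2) + (3)·(3) + (-2)·(-2)) / 5 = 28/5 = 5.6
  S[X,Y] = ((1)·(-2.3333) + (-1)·(-1.3333) + (-3)·(0.6667) + (2)·(-1.3333) + (3)·(4.6667) + (-2)·(-0.3333)) / 5 = 9/5 = 1.8
  S[Y,Y] = ((-2.3333)·(-2.3333) + (-1.3333)·(-1.3333) + (0.6667)·(0.6667) + (-1.3333)·(-1.3333) + (4.6667)·(4.6667) + (-0.3333)·(-0.3333)) / 5 = 31.3333/5 = 6.2667

S is symmetric (S[j,i] = S[i,j]). Assembling:

S = [[5.6, 1.8],
 [1.8, 6.2667]]


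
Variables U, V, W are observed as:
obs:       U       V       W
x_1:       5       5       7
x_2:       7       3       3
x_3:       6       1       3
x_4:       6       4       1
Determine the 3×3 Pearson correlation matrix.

Step 1 — column means:
  mean(U) = (5 + 7 + 6 + 6) / 4 = 24/4 = 6
  mean(V) = (5 + 3 + 1 + 4) / 4 = 13/4 = 3.25
  mean(W) = (7 + 3 + 3 + 1) / 4 = 14/4 = 3.5

Step 2 — sample variances and covariances s[i,j] = (1/(n-1)) · Σ_k (x_{k,i} - mean_i) · (x_{k,j} - mean_j), with n-1 = 3:
  s[U,U] = ((-1)·(-1) + (1)·(1) + (0)·(0) + (0)·(0)) / 3 = 2/3 = 0.6667
  s[U,V] = ((-1)·(1.75) + (1)·(-0.25) + (0)·(-2.25) + (0)·(0.75)) / 3 = -2/3 = -0.6667
  s[U,W] = ((-1)·(3.5) + (1)·(-0.5) + (0)·(-0.5) + (0)·(-2.5)) / 3 = -4/3 = -1.3333
  s[V,V] = ((1.75)·(1.75) + (-0.25)·(-0.25) + (-2.25)·(-2.25) + (0.75)·(0.75)) / 3 = 8.75/3 = 2.9167
  s[V,W] = ((1.75)·(3.5) + (-0.25)·(-0.5) + (-2.25)·(-0.5) + (0.75)·(-2.5)) / 3 = 5.5/3 = 1.8333
  s[W,W] = ((3.5)·(3.5) + (-0.5)·(-0.5) + (-0.5)·(-0.5) + (-2.5)·(-2.5)) / 3 = 19/3 = 6.3333
  Sample standard deviations s_i = √(s[i,i]):
  s(U) = √(0.6667) = 0.8165
  s(V) = √(2.9167) = 1.7078
  s(W) = √(6.3333) = 2.5166

Step 3 — r_{ij} = s_{ij} / (s_i · s_j):
  r[U,U] = 1 (diagonal).
  r[U,V] = -0.6667 / (0.8165 · 1.7078) = -0.6667 / 1.3944 = -0.4781
  r[U,W] = -1.3333 / (0.8165 · 2.5166) = -1.3333 / 2.0548 = -0.6489
  r[V,V] = 1 (diagonal).
  r[V,W] = 1.8333 / (1.7078 · 2.5166) = 1.8333 / 4.2979 = 0.4266
  r[W,W] = 1 (diagonal).

R is symmetric with unit diagonal. Assembling:

R = [[1, -0.4781, -0.6489],
 [-0.4781, 1, 0.4266],
 [-0.6489, 0.4266, 1]]


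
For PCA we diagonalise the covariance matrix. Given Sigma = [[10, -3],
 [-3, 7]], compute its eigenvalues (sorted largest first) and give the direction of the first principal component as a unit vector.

Step 1 — characteristic polynomial of 2×2 Sigma:
  det(Sigma - λI) = λ² - trace · λ + det = 0.
  trace = 10 + 7 = 17, det = 10·7 - (-3)² = 61.
Step 2 — discriminant:
  Δ = trace² - 4·det = 289 - 244 = 45.
Step 3 — eigenvalues:
  λ = (trace ± √Δ)/2 = (17 ± 6.7082)/2,
  λ_1 = 11.8541,  λ_2 = 5.1459.

Step 4 — unit eigenvector for λ_1: solve (Sigma - λ_1 I)v = 0. First row:
  (10 - 11.8541)·v_x + (-3)·v_y = 0, i.e. (-1.8541)·v_x + (-3)·v_y = 0,
  so v ∝ (b, λ_1 - a) = (-3, 1.8541); multiply by -1 so the first entry is positive: u = (3, -1.8541).
  ||u|| = √((3)² + (-1.8541)²) = √(12.4377) ≈ 3.5267,
  v_1 = u/||u|| ≈ (0.8507, -0.5257) (||v_1|| = 1).

λ_1 = 11.8541,  λ_2 = 5.1459;  v_1 ≈ (0.8507, -0.5257)


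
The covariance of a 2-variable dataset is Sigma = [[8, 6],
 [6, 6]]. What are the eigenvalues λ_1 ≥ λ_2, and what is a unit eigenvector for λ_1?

Step 1 — characteristic polynomial of 2×2 Sigma:
  det(Sigma - λI) = λ² - trace · λ + det = 0.
  trace = 8 + 6 = 14, det = 8·6 - (6)² = 12.
Step 2 — discriminant:
  Δ = trace² - 4·det = 196 - 48 = 148.
Step 3 — eigenvalues:
  λ = (trace ± √Δ)/2 = (14 ± 12.1655)/2,
  λ_1 = 13.0828,  λ_2 = 0.9172.

Step 4 — unit eigenvector for λ_1: solve (Sigma - λ_1 I)v = 0. First row:
  (8 - 13.0828)·v_x + (6)·v_y = 0, i.e. (-5.0828)·v_x + (6)·v_y = 0,
  so v ∝ (b, λ_1 - a) = (6, 5.0828) = u.
  ||u|| = √((6)² + (5.0828)²) = √(61.8345) ≈ 7.8635,
  v_1 = u/||u|| ≈ (0.763, 0.6464) (||v_1|| = 1).

λ_1 = 13.0828,  λ_2 = 0.9172;  v_1 ≈ (0.763, 0.6464)


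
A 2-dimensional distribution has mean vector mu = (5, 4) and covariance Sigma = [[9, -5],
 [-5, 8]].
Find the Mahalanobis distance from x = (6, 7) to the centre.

Step 1 — centre the observation: (x - mu) = (1, 3).

Step 2 — invert Sigma. det(Sigma) = 9·8 - (-5)² = 47.
  Sigma^{-1} = (1/det) · [[d, -b], [-b, a]] = [[0.1702, 0.1064],
 [0.1064, 0.1915]].

Step 3 — form the quadratic (x - mu)^T · Sigma^{-1} · (x - mu):
  Sigma^{-1} · (x - mu) = (0.4894, 0.6809).
  (x - mu)^T · [Sigma^{-1} · (x - mu)] = (1)·(0.4894) + (3)·(0.6809) = 2.5319.

Step 4 — take square root: d = √(2.5319) ≈ 1.5912.

d(x, mu) = √(2.5319) ≈ 1.5912


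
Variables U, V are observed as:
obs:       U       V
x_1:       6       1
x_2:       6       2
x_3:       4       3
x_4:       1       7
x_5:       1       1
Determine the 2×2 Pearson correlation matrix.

Step 1 — column means:
  mean(U) = (6 + 6 + 4 + 1 + 1) / 5 = 18/5 = 3.6
  mean(V) = (1 + 2 + 3 + 7 + 1) / 5 = 14/5 = 2.8

Step 2 — sample variances and covariances s[i,j] = (1/(n-1)) · Σ_k (x_{k,i} - mean_i) · (x_{k,j} - mean_j), with n-1 = 4:
  s[U,U] = ((2.4)·(2.4) + (2.4)·(2.4) + (0.4)·(0.4) + (-2.6)·(-2.6) + (-2.6)·(-2.6)) / 4 = 25.2/4 = 6.3
  s[U,V] = ((2.4)·(-1.8) + (2.4)·(-0.8) + (0.4)·(0.2) + (-2.6)·(4.2) + (-2.6)·(-1.8)) / 4 = -12.4/4 = -3.1
  s[V,V] = ((-1.8)·(-1.8) + (-0.8)·(-0.8) + (0.2)·(0.2) + (4.2)·(4.2) + (-1.8)·(-1.8)) / 4 = 24.8/4 = 6.2
  Sample standard deviations s_i = √(s[i,i]):
  s(U) = √(6.3) = 2.51
  s(V) = √(6.2) = 2.49

Step 3 — r_{ij} = s_{ij} / (s_i · s_j):
  r[U,U] = 1 (diagonal).
  r[U,V] = -3.1 / (2.51 · 2.49) = -3.1 / 6.2498 = -0.496
  r[V,V] = 1 (diagonal).

R is symmetric with unit diagonal. Assembling:

R = [[1, -0.496],
 [-0.496, 1]]


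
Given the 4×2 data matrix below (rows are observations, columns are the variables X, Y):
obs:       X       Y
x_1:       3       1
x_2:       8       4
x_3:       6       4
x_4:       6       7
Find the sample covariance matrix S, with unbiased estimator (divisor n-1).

Step 1 — column means:
  mean(X) = (3 + 8 + 6 + 6) / 4 = 23/4 = 5.75
  mean(Y) = (1 + 4 + 4 + 7) / 4 = 16/4 = 4

Step 2 — sample covariance S[i,j] = (1/(n-1)) · Σ_k (x_{k,i} - mean_i) · (x_{k,j} - mean_j), with n-1 = 3.
  S[X,X] = ((-2.75)·(-2.75) + (2.25)·(2.25) + (0.25)·(0.25) + (0.25)·(0.25)) / 3 = 12.75/3 = 4.25
  S[X,Y] = ((-2.75)·(-3) + (2.25)·(0) + (0.25)·(0) + (0.25)·(3)) / 3 = 9/3 = 3
  S[Y,Y] = ((-3)·(-3) + (0)·(0) + (0)·(0) + (3)·(3)) / 3 = 18/3 = 6

S is symmetric (S[j,i] = S[i,j]). Assembling:

S = [[4.25, 3],
 [3, 6]]


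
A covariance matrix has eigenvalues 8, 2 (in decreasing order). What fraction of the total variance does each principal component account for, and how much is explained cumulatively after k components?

Step 1 — total variance = trace(Sigma) = Σ λ_i = 8 + 2 = 10.

Step 2 — fraction explained by component i = λ_i / Σ λ:
  PC1: 8/10 = 0.8
  PC2: 2/10 = 0.2

Step 3 — cumulative fraction after k components = (λ_1 + ... + λ_k) / Σ λ:
  k = 1: 8/10 = 0.8
  k = 2: (8 + 2)/10 = 10/10 = 1

Summary (fraction, with percent):

explained: PC1 0.8 (80%), PC2 0.2 (20%);  cumulative: 0.8, 1


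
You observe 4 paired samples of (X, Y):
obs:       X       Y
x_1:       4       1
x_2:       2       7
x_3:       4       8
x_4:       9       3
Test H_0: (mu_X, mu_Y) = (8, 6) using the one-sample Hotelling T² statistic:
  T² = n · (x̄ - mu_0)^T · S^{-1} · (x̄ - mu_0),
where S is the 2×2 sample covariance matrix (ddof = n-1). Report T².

Step 1 — sample mean vector:
  mean(X) = (4 + 2 + 4 + 9) / 4 = 19/4 = 4.75
  mean(Y) = (1 + 7 + 8 + 3) / 4 = 19/4 = 4.75
  x̄ = (4.75, 4.75),  deviation x̄ - mu_0 = (4.75, 4.75) - (8, 6) = (-3.25, -1.25).

Step 2 — sample covariance matrix, S[i,j] = (1/(n-1)) · Σ_k (x_{k,i} - mean_i) · (x_{k,j} - mean_j), divisor n-1 = 3:
  S[X,X] = ((-0.75)·(-0.75) + (-2.75)·(-2.75) + (-0.75)·(-0.75) + (4.25)·(4.25)) / 3 = 26.75/3 = 8.9167
  S[X,Y] = ((-0.75)·(-3.75) + (-2.75)·(2.25) + (-0.75)·(3.25) + (4.25)·(-1.75)) / 3 = -13.25/3 = -4.4167
  S[Y,Y] = ((-3.75)·(-3.75) + (2.25)·(2.25) + (3.25)·(3.25) + (-1.75)·(-1.75)) / 3 = 32.75/3 = 10.9167
  S = [[8.9167, -4.4167],
 [-4.4167, 10.9167]].

Step 3 — invert S. det(S) = 8.9167·10.9167 - (-4.4167)² = 77.8333.
  S^{-1} = (1/det) · [[d, -b], [-b, a]] = [[0.1403, 0.0567],
 [0.0567, 0.1146]].

Step 4 — quadratic form (x̄ - mu_0)^T · S^{-1} · (x̄ - mu_0):
  S^{-1} · (x̄ - mu_0) = (-0.5268, -0.3276),
  (x̄ - mu_0)^T · [...] = (-3.25)·(-0.5268) + (-1.25)·(-0.3276) = 2.1215.

Step 5 — scale by n: T² = 4 · 2.1215 = 8.4861.

T² ≈ 8.4861


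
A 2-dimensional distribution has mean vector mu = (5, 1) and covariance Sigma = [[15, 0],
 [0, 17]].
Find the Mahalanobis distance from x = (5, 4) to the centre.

Step 1 — centre the observation: (x - mu) = (0, 3).

Step 2 — invert Sigma. det(Sigma) = 15·17 - (0)² = 255.
  Sigma^{-1} = (1/det) · [[d, -b], [-b, a]] = [[0.0667, 0],
 [0, 0.0588]].

Step 3 — form the quadratic (x - mu)^T · Sigma^{-1} · (x - mu):
  Sigma^{-1} · (x - mu) = (0, 0.1765).
  (x - mu)^T · [Sigma^{-1} · (x - mu)] = (0)·(0) + (3)·(0.1765) = 0.5294.

Step 4 — take square root: d = √(0.5294) ≈ 0.7276.

d(x, mu) = √(0.5294) ≈ 0.7276


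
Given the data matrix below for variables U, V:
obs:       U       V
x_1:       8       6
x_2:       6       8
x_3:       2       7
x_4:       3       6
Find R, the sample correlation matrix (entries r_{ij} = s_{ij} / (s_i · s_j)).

Step 1 — column means:
  mean(U) = (8 + 6 + 2 + 3) / 4 = 19/4 = 4.75
  mean(V) = (6 + 8 + 7 + 6) / 4 = 27/4 = 6.75

Step 2 — sample variances and covariances s[i,j] = (1/(n-1)) · Σ_k (x_{k,i} - mean_i) · (x_{k,j} - mean_j), with n-1 = 3:
  s[U,U] = ((3.25)·(3.25) + (1.25)·(1.25) + (-2.75)·(-2.75) + (-1.75)·(-1.75)) / 3 = 22.75/3 = 7.5833
  s[U,V] = ((3.25)·(-0.75) + (1.25)·(1.25) + (-2.75)·(0.25) + (-1.75)·(-0.75)) / 3 = -0.25/3 = -0.0833
  s[V,V] = ((-0.75)·(-0.75) + (1.25)·(1.25) + (0.25)·(0.25) + (-0.75)·(-0.75)) / 3 = 2.75/3 = 0.9167
  Sample standard deviations s_i = √(s[i,i]):
  s(U) = √(7.5833) = 2.7538
  s(V) = √(0.9167) = 0.9574

Step 3 — r_{ij} = s_{ij} / (s_i · s_j):
  r[U,U] = 1 (diagonal).
  r[U,V] = -0.0833 / (2.7538 · 0.9574) = -0.0833 / 2.6365 = -0.0316
  r[V,V] = 1 (diagonal).

R is symmetric with unit diagonal. Assembling:

R = [[1, -0.0316],
 [-0.0316, 1]]


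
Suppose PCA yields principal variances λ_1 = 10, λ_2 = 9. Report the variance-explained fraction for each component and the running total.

Step 1 — total variance = trace(Sigma) = Σ λ_i = 10 + 9 = 19.

Step 2 — fraction explained by component i = λ_i / Σ λ:
  PC1: 10/19 = 0.5263
  PC2: 9/19 = 0.4737

Step 3 — cumulative fraction after k components = (λ_1 + ... + λ_k) / Σ λ:
  k = 1: 10/19 = 0.5263
  k = 2: (10 + 9)/19 = 19/19 = 1

Summary (fraction, with percent):

explained: PC1 0.5263 (52.63%), PC2 0.4737 (47.37%);  cumulative: 0.5263, 1


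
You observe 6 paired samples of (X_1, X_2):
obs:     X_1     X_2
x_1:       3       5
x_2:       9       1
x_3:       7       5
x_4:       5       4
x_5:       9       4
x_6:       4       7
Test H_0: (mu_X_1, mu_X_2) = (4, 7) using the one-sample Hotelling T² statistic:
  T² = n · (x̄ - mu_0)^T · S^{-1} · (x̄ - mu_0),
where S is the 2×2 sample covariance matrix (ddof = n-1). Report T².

Step 1 — sample mean vector:
  mean(X_1) = (3 + 9 + 7 + 5 + 9 + 4) / 6 = 37/6 = 6.1667
  mean(X_2) = (5 + 1 + 5 + 4 + 4 + 7) / 6 = 26/6 = 4.3333
  x̄ = (6.1667, 4.3333),  deviation x̄ - mu_0 = (6.1667, 4.3333) - (4, 7) = (2.1667, -2.6667).

Step 2 — sample covariance matrix, S[i,j] = (1/(n-1)) · Σ_k (x_{k,i} - mean_i) · (x_{k,j} - mean_j), divisor n-1 = 5:
  S[X_1,X_1] = ((-3.1667)·(-3.1667) + (2.8333)·(2.8333) + (0.8333)·(0.8333) + (-1.1667)·(-1.1667) + (2.8333)·(2.8333) + (-2.1667)·(-2.1667)) / 5 = 32.8333/5 = 6.5667
  S[X_1,X_2] = ((-3.1667)·(0.6667) + (2.8333)·(-3.3333) + (0.8333)·(0.6667) + (-1.1667)·(-0.3333) + (2.8333)·(-0.3333) + (-2.1667)·(2.6667)) / 5 = -17.3333/5 = -3.4667
  S[X_2,X_2] = ((0.6667)·(0.6667) + (-3.3333)·(-3.3333) + (0.6667)·(0.6667) + (-0.3333)·(-0.3333) + (-0.3333)·(-0.3333) + (2.6667)·(2.6667)) / 5 = 19.3333/5 = 3.8667
  S = [[6.5667, -3.4667],
 [-3.4667, 3.8667]].

Step 3 — invert S. det(S) = 6.5667·3.8667 - (-3.4667)² = 13.3733.
  S^{-1} = (1/det) · [[d, -b], [-b, a]] = [[0.2891, 0.2592],
 [0.2592, 0.491]].

Step 4 — quadratic form (x̄ - mu_0)^T · S^{-1} · (x̄ - mu_0):
  S^{-1} · (x̄ - mu_0) = (-0.0648, -0.7478),
  (x̄ - mu_0)^T · [...] = (2.1667)·(-0.0648) + (-2.6667)·(-0.7478) = 1.8536.

Step 5 — scale by n: T² = 6 · 1.8536 = 11.1216.

T² ≈ 11.1216


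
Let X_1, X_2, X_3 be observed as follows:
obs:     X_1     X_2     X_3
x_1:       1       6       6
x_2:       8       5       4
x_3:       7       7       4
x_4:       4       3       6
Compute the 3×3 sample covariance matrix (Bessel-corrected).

Step 1 — column means:
  mean(X_1) = (1 + 8 + 7 + 4) / 4 = 20/4 = 5
  mean(X_2) = (6 + 5 + 7 + 3) / 4 = 21/4 = 5.25
  mean(X_3) = (6 + 4 + 4 + 6) / 4 = 20/4 = 5

Step 2 — sample covariance S[i,j] = (1/(n-1)) · Σ_k (x_{k,i} - mean_i) · (x_{k,j} - mean_j), with n-1 = 3.
  S[X_1,X_1] = ((-4)·(-4) + (3)·(3) + (2)·(2) + (-1)·(-1)) / 3 = 30/3 = 10
  S[X_1,X_2] = ((-4)·(0.75) + (3)·(-0.25) + (2)·(1.75) + (-1)·(-2.25)) / 3 = 2/3 = 0.6667
  S[X_1,X_3] = ((-4)·(1) + (3)·(-1) + (2)·(-1) + (-1)·(1)) / 3 = -10/3 = -3.3333
  S[X_2,X_2] = ((0.75)·(0.75) + (-0.25)·(-0.25) + (1.75)·(1.75) + (-2.25)·(-2.25)) / 3 = 8.75/3 = 2.9167
  S[X_2,X_3] = ((0.75)·(1) + (-0.25)·(-1) + (1.75)·(-1) + (-2.25)·(1)) / 3 = -3/3 = -1
  S[X_3,X_3] = ((1)·(1) + (-1)·(-1) + (-1)·(-1) + (1)·(1)) / 3 = 4/3 = 1.3333

S is symmetric (S[j,i] = S[i,j]). Assembling:

S = [[10, 0.6667, -3.3333],
 [0.6667, 2.9167, -1],
 [-3.3333, -1, 1.3333]]


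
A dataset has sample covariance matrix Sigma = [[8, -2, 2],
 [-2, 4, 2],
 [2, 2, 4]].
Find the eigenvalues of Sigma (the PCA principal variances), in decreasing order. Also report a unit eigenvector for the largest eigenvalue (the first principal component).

Step 1 — characteristic polynomial p(λ) = det(λI - Sigma) = λ³ - tr·λ² + c_1·λ - det, where tr = trace, c_1 = sum of the principal 2×2 minors, det = det(Sigma):
  tr = 8 + 4 + 4 = 16,
  c_1 = (8·4 - (-2)²) + (8·4 - (2)²) + (4·4 - (2)²) = 28 + 28 + 12 = 68,
  det = 8·(4·4 - (2)²) - (-2)·((-2)·4 - (2)·(2)) + (2)·((-2)·(2) - 4·(2)) = 8·(12) - (-2)·(-12) + (2)·(-12) = 48.
  So p(λ) = λ³ - 16λ² + 68λ - 48.
Step 2 — look for an integer root (rational root theorem: any rational root is an integer divisor of 48). Testing λ = 6:
  p(6) = 216 - 576 + 408 - 48 = 0  ✓
  Dividing out (λ - 6): p(λ) = (λ - 6)(λ² - 10λ + 8).
Step 3 — remaining eigenvalues from the quadratic λ² - 10λ + 8 = 0:
  Δ = 10² - 4·8 = 100 - 32 = 68,  λ = (10 ± √68)/2 = (10 ± 8.2462)/2 ≈ 9.1231 or 0.8769.
  Sorted: λ_1 = 9.1231,  λ_2 = 6,  λ_3 = 0.8769  (check: sum = 16 = tr ✓).

Step 4 — unit eigenvector for λ_1 ≈ 9.1231: v spans the null space of (Sigma - λ_1 I), whose rows are
  r_1 = (-1.1231, -2, 2),  r_2 = (-2, -5.1231, 2),  r_3 = (2, 2, -5.1231).
  v is orthogonal to every row, so take v ∝ r_1 × r_2 = ((-2)·(2) - (2)·(-5.1231), (2)·(-2) - (-1.1231)·(2), (-1.1231)·(-5.1231) - (-2)·(-2)) ≈ (6.2462, -1.7538, 1.7538).
  Let u = (6.2462, -1.7538, 1.7538).
  ||u|| = √((6.2462)² + (-1.7538)² + (1.7538)²) = √(45.1667) ≈ 6.7206,  v_1 = u/||u|| ≈ (0.9294, -0.261, 0.261) (||v_1|| = 1).

λ_1 = 9.1231,  λ_2 = 6,  λ_3 = 0.8769;  v_1 ≈ (0.9294, -0.261, 0.261)


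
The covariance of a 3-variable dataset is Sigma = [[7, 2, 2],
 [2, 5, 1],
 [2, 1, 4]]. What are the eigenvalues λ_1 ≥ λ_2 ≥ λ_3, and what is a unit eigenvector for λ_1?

Step 1 — characteristic polynomial p(λ) = det(λI - Sigma) = λ³ - tr·λ² + c_1·λ - det, where tr = trace, c_1 = sum of the principal 2×2 minors, det = det(Sigma):
  tr = 7 + 5 + 4 = 16,
  c_1 = (7·5 - (2)²) + (7·4 - (2)²) + (5·4 - (1)²) = 31 + 24 + 19 = 74,
  det = 7·(5·4 - (1)²) - (2)·((2)·4 - (1)·(2)) + (2)·((2)·(1) - 5·(2)) = 7·(19) - (2)·(6) + (2)·(-8) = 105.
  So p(λ) = λ³ - 16λ² + 74λ - 105.
Step 2 — look for an integer root (rational root theorem: any rational root is an integer divisor of 105). Testing λ = 3:
  p(3) = 27 - 144 + 222 - 105 = 0  ✓
  Dividing out (λ - 3): p(λ) = (λ - 3)(λ² - 13λ + 35).
Step 3 — remaining eigenvalues from the quadratic λ² - 13λ + 35 = 0:
  Δ = 13² - 4·35 = 169 - 140 = 29,  λ = (13 ± √29)/2 = (13 ± 5.3852)/2 ≈ 9.1926 or 3.8074.
  Sorted: λ_1 = 9.1926,  λ_2 = 3.8074,  λ_3 = 3  (check: sum = 16 = tr ✓).

Step 4 — unit eigenvector for λ_1 ≈ 9.1926: v spans the null space of (Sigma - λ_1 I), whose rows are
  r_1 = (-2.1926, 2, 2),  r_2 = (2, -4.1926, 1),  r_3 = (2, 1, -5.1926).
  v is orthogonal to every row, so take v ∝ r_1 × r_2 = ((2)·(1) - (2)·(-4.1926), (2)·(2) - (-2.1926)·(1), (-2.1926)·(-4.1926) - (2)·(2)) ≈ (10.3852, 6.1926, 5.1926).
  Let u = (10.3852, 6.1926, 5.1926).
  ||u|| = √((10.3852)² + (6.1926)² + (5.1926)²) = √(173.1626) ≈ 13.1591,  v_1 = u/||u|| ≈ (0.7892, 0.4706, 0.3946) (||v_1|| = 1).

λ_1 = 9.1926,  λ_2 = 3.8074,  λ_3 = 3;  v_1 ≈ (0.7892, 0.4706, 0.3946)


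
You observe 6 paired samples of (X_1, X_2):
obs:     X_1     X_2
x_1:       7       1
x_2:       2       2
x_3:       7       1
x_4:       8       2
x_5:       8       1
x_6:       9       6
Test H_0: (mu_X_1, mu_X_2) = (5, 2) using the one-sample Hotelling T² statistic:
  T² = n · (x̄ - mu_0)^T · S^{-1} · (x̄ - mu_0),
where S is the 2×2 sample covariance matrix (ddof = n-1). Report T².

Step 1 — sample mean vector:
  mean(X_1) = (7 + 2 + 7 + 8 + 8 + 9) / 6 = 41/6 = 6.8333
  mean(X_2) = (1 + 2 + 1 + 2 + 1 + 6) / 6 = 13/6 = 2.1667
  x̄ = (6.8333, 2.1667),  deviation x̄ - mu_0 = (6.8333, 2.1667) - (5, 2) = (1.8333, 0.1667).

Step 2 — sample covariance matrix, S[i,j] = (1/(n-1)) · Σ_k (x_{k,i} - mean_i) · (x_{k,j} - mean_j), divisor n-1 = 5:
  S[X_1,X_1] = ((0.1667)·(0.1667) + (-4.8333)·(-4.8333) + (0.1667)·(0.1667) + (1.1667)·(1.1667) + (1.1667)·(1.1667) + (2.1667)·(2.1667)) / 5 = 30.8333/5 = 6.1667
  S[X_1,X_2] = ((0.1667)·(-1.1667) + (-4.8333)·(-0.1667) + (0.1667)·(-1.1667) + (1.1667)·(-0.1667) + (1.1667)·(-1.1667) + (2.1667)·(3.8333)) / 5 = 7.1667/5 = 1.4333
  S[X_2,X_2] = ((-1.1667)·(-1.1667) + (-0.1667)·(-0.1667) + (-1.1667)·(-1.1667) + (-0.1667)·(-0.1667) + (-1.1667)·(-1.1667) + (3.8333)·(3.8333)) / 5 = 18.8333/5 = 3.7667
  S = [[6.1667, 1.4333],
 [1.4333, 3.7667]].

Step 3 — invert S. det(S) = 6.1667·3.7667 - (1.4333)² = 21.1733.
  S^{-1} = (1/det) · [[d, -b], [-b, a]] = [[0.1779, -0.0677],
 [-0.0677, 0.2912]].

Step 4 — quadratic form (x̄ - mu_0)^T · S^{-1} · (x̄ - mu_0):
  S^{-1} · (x̄ - mu_0) = (0.3149, -0.0756),
  (x̄ - mu_0)^T · [...] = (1.8333)·(0.3149) + (0.1667)·(-0.0756) = 0.5647.

Step 5 — scale by n: T² = 6 · 0.5647 = 3.3879.

T² ≈ 3.3879


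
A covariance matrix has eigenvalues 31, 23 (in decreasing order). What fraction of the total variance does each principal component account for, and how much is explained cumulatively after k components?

Step 1 — total variance = trace(Sigma) = Σ λ_i = 31 + 23 = 54.

Step 2 — fraction explained by component i = λ_i / Σ λ:
  PC1: 31/54 = 0.5741
  PC2: 23/54 = 0.4259

Step 3 — cumulative fraction after k components = (λ_1 + ... + λ_k) / Σ λ:
  k = 1: 31/54 = 0.5741
  k = 2: (31 + 23)/54 = 54/54 = 1

Summary (fraction, with percent):

explained: PC1 0.5741 (57.41%), PC2 0.4259 (42.59%);  cumulative: 0.5741, 1


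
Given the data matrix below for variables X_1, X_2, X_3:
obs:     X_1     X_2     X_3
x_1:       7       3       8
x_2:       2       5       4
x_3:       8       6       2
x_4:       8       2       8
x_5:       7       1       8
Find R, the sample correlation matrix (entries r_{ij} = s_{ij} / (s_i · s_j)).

Step 1 — column means:
  mean(X_1) = (7 + 2 + 8 + 8 + 7) / 5 = 32/5 = 6.4
  mean(X_2) = (3 + 5 + 6 + 2 + 1) / 5 = 17/5 = 3.4
  mean(X_3) = (8 + 4 + 2 + 8 + 8) / 5 = 30/5 = 6

Step 2 — sample variances and covariances s[i,j] = (1/(n-1)) · Σ_k (x_{k,i} - mean_i) · (x_{k,j} - mean_j), with n-1 = 4:
  s[X_1,X_1] = ((0.6)·(0.6) + (-4.4)·(-4.4) + (1.6)·(1.6) + (1.6)·(1.6) + (0.6)·(0.6)) / 4 = 25.2/4 = 6.3
  s[X_1,X_2] = ((0.6)·(-0.4) + (-4.4)·(1.6) + (1.6)·(2.6) + (1.6)·(-1.4) + (0.6)·(-2.4)) / 4 = -6.8/4 = -1.7
  s[X_1,X_3] = ((0.6)·(2) + (-4.4)·(-2) + (1.6)·(-4) + (1.6)·(2) + (0.6)·(2)) / 4 = 8/4 = 2
  s[X_2,X_2] = ((-0.4)·(-0.4) + (1.6)·(1.6) + (2.6)·(2.6) + (-1.4)·(-1.4) + (-2.4)·(-2.4)) / 4 = 17.2/4 = 4.3
  s[X_2,X_3] = ((-0.4)·(2) + (1.6)·(-2) + (2.6)·(-4) + (-1.4)·(2) + (-2.4)·(2)) / 4 = -22/4 = -5.5
  s[X_3,X_3] = ((2)·(2) + (-2)·(-2) + (-4)·(-4) + (2)·(2) + (2)·(2)) / 4 = 32/4 = 8
  Sample standard deviations s_i = √(s[i,i]):
  s(X_1) = √(6.3) = 2.51
  s(X_2) = √(4.3) = 2.0736
  s(X_3) = √(8) = 2.8284

Step 3 — r_{ij} = s_{ij} / (s_i · s_j):
  r[X_1,X_1] = 1 (diagonal).
  r[X_1,X_2] = -1.7 / (2.51 · 2.0736) = -1.7 / 5.2048 = -0.3266
  r[X_1,X_3] = 2 / (2.51 · 2.8284) = 2 / 7.0993 = 0.2817
  r[X_2,X_2] = 1 (diagonal).
  r[X_2,X_3] = -5.5 / (2.0736 · 2.8284) = -5.5 / 5.8652 = -0.9377
  r[X_3,X_3] = 1 (diagonal).

R is symmetric with unit diagonal. Assembling:

R = [[1, -0.3266, 0.2817],
 [-0.3266, 1, -0.9377],
 [0.2817, -0.9377, 1]]
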